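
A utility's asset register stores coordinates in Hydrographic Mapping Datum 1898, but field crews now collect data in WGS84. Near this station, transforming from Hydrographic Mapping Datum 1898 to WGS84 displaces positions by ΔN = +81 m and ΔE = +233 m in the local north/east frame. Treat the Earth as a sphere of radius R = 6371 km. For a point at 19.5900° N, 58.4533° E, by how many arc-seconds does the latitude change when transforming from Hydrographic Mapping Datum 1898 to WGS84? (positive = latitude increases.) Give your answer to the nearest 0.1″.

On a sphere of radius R, 1 rad of latitude = R, so Δφ = ΔN / R = 81.0 / 6371000 = 1.2714e-05 rad = 2.622″.

Δφ = 2.6″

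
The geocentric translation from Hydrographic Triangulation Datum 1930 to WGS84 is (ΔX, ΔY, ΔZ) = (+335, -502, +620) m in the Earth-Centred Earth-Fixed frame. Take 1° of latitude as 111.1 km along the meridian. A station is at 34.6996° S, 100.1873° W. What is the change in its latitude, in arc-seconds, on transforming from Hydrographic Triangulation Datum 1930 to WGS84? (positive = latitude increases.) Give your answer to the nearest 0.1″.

Δφ = 24.5″

sin φ = -0.569274, cos φ = 0.822148, sin λ = -0.984235, cos λ = -0.176867.
North component: ΔN = −sin φ cos λ·ΔX − sin φ sin λ·ΔY + cos φ·ΔZ = −(-0.569274)(-0.176867)(335) − (-0.569274)(-0.984235)(-502) + (0.822148)(620) = 757.27 m.
1° of latitude spans 111100 m, so Δφ = 757.27 / 111100 × 3600 = 24.538″.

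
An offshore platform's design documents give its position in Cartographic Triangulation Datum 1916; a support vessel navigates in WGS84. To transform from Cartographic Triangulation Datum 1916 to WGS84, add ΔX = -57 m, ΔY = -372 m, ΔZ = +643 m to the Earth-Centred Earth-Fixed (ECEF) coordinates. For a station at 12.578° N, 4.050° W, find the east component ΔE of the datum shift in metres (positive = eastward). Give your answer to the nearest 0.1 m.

At φ = 12.578°, λ = -4.050°: sin φ = 0.217769, cos φ = 0.976000, sin λ = -0.070627, cos λ = 0.997503.
ΔE = −sin λ·ΔX + cos λ·ΔY = −(-0.070627)·(-57) + (0.997503)·(-372) = -375.10 m.

ΔE = -375.1 m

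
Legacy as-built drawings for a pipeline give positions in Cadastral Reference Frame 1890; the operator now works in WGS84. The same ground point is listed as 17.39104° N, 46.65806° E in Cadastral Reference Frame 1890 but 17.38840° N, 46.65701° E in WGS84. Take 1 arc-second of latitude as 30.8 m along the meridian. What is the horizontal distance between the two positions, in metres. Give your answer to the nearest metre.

313 m

Δφ = 17.38840° − 17.39104° = -0.00264°; Δλ = 46.65701° − 46.65806° = -0.00105°.
1° of latitude = 3600 × 30.80 = 110880 m.
ΔN = Δφ × 110880 = -292.7 m; ΔE = Δλ × 110880 × cos(17.39104°) = -0.00105 × 110880 × 0.954287 = -111.1 m.
Distance = √(ΔE² + ΔN²) = √((-111.1)² + (-292.7)²) = 313.1 m.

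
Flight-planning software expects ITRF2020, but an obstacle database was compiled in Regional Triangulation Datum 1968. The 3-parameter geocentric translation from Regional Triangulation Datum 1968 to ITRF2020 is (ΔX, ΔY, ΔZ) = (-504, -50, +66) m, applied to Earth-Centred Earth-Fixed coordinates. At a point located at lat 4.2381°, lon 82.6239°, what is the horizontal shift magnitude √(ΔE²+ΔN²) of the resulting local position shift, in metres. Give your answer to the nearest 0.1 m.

499.0 m

At φ = 4.2381°, λ = 82.6239°: sin φ = 0.073901, cos φ = 0.997266, sin λ = 0.991725, cos λ = 0.128382.
ΔE = −sin λ·ΔX + cos λ·ΔY = −(0.991725)·(-504) + (0.128382)·(-50) = 493.41 m.
ΔN = −sin φ cos λ·ΔX − sin φ sin λ·ΔY + cos φ·ΔZ = −(0.073901)(0.128382)(-504) − (0.073901)(0.991725)(-50) + (0.997266)(66) = 74.27 m.
Horizontal magnitude = √(ΔE² + ΔN²) = √(493.41² + 74.27²) = 498.97 m.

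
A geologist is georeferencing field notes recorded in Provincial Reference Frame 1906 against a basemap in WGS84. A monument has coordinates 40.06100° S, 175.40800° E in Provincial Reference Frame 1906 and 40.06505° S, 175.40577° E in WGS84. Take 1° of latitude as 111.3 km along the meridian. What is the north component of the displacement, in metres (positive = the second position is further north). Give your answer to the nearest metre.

ΔN = -451 m

Δφ = -40.06505° − -40.06100° = -0.00405°; Δλ = 175.40577° − 175.40800° = -0.00223°.
ΔN = Δφ × 111300 = -450.8 m; ΔE = Δλ × 111300 × cos(-40.06100°) = -0.00223 × 111300 × 0.765360 = -190.0 m.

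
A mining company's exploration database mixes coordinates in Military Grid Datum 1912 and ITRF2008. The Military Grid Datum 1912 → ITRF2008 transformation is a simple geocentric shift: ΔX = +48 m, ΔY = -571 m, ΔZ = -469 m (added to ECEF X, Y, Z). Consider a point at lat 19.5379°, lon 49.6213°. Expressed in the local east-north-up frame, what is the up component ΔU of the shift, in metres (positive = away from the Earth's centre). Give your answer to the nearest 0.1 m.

The local up (radial) axis is (cos φ cos λ, cos φ sin λ, sin φ), giving ΔU = 29.306 − 409.930 − 156.848 = -537.47 m.

ΔU = -537.5 m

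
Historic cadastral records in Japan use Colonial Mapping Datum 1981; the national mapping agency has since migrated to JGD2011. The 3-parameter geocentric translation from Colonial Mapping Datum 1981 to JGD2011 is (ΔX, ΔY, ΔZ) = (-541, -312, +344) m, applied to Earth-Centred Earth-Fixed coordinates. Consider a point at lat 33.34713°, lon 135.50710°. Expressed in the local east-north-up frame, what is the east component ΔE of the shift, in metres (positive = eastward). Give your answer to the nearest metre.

At φ = 33.34713°, λ = 135.50710°: sin φ = 0.549710, cos φ = 0.835355, sin λ = 0.700821, cos λ = -0.713337.
ΔE = −sin λ·ΔX + cos λ·ΔY = −(0.700821)·(-541) + (-0.713337)·(-312) = 601.71 m.

ΔE = 602 m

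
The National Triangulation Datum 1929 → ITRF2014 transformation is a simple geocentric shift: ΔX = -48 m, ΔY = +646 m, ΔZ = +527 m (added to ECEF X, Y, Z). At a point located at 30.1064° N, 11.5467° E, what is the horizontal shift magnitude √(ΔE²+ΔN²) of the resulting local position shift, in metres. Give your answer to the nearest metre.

765 m

The local east axis at (φ, λ) is (−sin λ, cos λ, 0), so ΔE = −sin(11.5467°)·(-48) + cos(11.5467°)·646 = 642.53 m.
The local north axis is (−sin φ cos λ, −sin φ sin λ, cos φ), giving ΔN = 23.590 − 64.862 + 455.905 = 414.63 m.
Horizontal magnitude = √(ΔE² + ΔN²) = √(642.53² + 414.63²) = 764.70 m.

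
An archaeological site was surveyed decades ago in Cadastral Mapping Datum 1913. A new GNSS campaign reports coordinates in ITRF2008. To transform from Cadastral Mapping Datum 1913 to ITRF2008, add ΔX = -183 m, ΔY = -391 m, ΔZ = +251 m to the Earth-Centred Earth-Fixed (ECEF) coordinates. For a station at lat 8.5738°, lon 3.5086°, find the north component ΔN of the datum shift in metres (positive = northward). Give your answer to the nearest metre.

At φ = 8.5738°, λ = 3.5086°: sin φ = 0.149083, cos φ = 0.988825, sin λ = 0.061198, cos λ = 0.998126.
ΔN = −sin φ cos λ·ΔX − sin φ sin λ·ΔY + cos φ·ΔZ = −(0.149083)(0.998126)(-183) − (0.149083)(0.061198)(-391) + (0.988825)(251) = 278.99 m.

ΔN = 279 m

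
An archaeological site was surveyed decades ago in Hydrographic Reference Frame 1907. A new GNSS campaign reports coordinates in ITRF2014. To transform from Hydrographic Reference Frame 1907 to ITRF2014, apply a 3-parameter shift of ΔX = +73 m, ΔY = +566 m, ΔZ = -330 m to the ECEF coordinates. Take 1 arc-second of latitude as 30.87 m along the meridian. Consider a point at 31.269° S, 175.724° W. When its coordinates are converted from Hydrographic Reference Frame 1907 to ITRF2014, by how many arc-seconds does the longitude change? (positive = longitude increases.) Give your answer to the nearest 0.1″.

sin φ = -0.519057, cos φ = 0.854740, sin λ = -0.074561, cos λ = -0.997216.
East component: ΔE = −sin λ·ΔX + cos λ·ΔY = −(-0.074561)(73) + (-0.997216)(566) = -558.98 m.
1° of latitude spans 3600 × 30.87 = 111132 m; at latitude φ, 1° of longitude spans that × cos φ = 94988.9 m, so Δλ = -558.98 / 94988.9 × 3600 = -21.185″.

Δλ = -21.2″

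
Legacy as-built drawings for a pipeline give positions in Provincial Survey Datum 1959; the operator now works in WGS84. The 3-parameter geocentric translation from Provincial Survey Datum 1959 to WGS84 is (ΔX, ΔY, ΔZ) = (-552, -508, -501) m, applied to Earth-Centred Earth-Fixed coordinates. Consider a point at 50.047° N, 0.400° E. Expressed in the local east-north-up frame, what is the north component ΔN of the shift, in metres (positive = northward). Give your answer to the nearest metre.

The local north axis is (−sin φ cos λ, −sin φ sin λ, cos φ), giving ΔN = 423.137 + 2.719 − 321.722 = 104.13 m.

ΔN = 104 m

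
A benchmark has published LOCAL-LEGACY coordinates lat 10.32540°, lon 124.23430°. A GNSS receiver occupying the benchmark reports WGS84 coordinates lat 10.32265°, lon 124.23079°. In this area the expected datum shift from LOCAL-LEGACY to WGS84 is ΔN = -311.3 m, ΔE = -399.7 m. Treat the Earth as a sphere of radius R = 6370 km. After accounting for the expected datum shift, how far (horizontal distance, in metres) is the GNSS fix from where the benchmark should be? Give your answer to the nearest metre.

Observed coordinate differences: Δφ = -0.00275°, Δλ = -0.00351°.
Converting to metres (1° lat = 111177 m, cos φ = 0.983806): observed ΔN = -305.7 m, observed ΔE = -383.9 m.
Subtracting the expected shift leaves a residual of -305.7 − (-311.3) = 5.6 m north and -383.9 − (-399.7) = 15.8 m east.
Residual distance = √(5.6² + 15.8²) = 16.7 m.

17 m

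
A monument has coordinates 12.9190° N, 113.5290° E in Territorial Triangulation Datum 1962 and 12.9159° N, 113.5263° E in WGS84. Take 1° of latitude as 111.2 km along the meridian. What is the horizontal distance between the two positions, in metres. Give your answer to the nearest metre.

Δφ = 12.9159° − 12.9190° = -0.0031°; Δλ = 113.5263° − 113.5290° = -0.0027°.
ΔN = Δφ × 111200 = -344.7 m; ΔE = Δλ × 111200 × cos(12.9190°) = -0.0027 × 111200 × 0.974687 = -292.6 m.
Distance = √(ΔE² + ΔN²) = √((-292.6)² + (-344.7)²) = 452.2 m.

452 m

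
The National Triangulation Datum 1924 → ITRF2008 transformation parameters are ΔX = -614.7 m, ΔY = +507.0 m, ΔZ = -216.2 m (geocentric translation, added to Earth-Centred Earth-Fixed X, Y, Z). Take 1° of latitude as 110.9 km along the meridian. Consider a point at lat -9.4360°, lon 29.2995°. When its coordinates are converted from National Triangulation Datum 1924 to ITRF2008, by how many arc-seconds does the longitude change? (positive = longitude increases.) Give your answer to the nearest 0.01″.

Δλ = 24.45″

sin φ = -0.163946, cos φ = 0.986469, sin λ = 0.489375, cos λ = 0.872074.
East component: ΔE = −sin λ·ΔX + cos λ·ΔY = −(0.489375)(-614.7) + (0.872074)(507.0) = 742.96 m.
1° of latitude spans 110900 m; at latitude φ, 1° of longitude spans that × cos φ = 109399.5 m, so Δλ = 742.96 / 109399.5 × 3600 = 24.449″.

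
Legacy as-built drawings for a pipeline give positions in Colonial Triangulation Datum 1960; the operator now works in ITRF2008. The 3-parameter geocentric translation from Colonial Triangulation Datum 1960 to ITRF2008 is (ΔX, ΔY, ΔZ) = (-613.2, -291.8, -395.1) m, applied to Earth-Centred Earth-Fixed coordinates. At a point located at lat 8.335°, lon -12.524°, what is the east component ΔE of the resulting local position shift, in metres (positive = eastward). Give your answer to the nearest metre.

ΔE = -418 m

At φ = 8.335°, λ = -12.524°: sin φ = 0.144961, cos φ = 0.989437, sin λ = -0.216849, cos λ = 0.976205.
ΔE = −sin λ·ΔX + cos λ·ΔY = −(-0.216849)·(-613.2) + (0.976205)·(-291.8) = -417.83 m.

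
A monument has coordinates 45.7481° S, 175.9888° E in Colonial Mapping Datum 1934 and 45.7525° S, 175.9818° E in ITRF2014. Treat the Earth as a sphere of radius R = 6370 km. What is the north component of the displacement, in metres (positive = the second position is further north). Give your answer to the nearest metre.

ΔN = -489 m

Δφ = -45.7525° − -45.7481° = -0.0044°; Δλ = 175.9818° − 175.9888° = -0.0070°.
1° along a meridian = πR/180 = 111177 m.
ΔN = Δφ × 111177 = -489.2 m; ΔE = Δλ × 111177 × cos(-45.7481°) = -0.0070 × 111177 × 0.697814 = -543.1 m.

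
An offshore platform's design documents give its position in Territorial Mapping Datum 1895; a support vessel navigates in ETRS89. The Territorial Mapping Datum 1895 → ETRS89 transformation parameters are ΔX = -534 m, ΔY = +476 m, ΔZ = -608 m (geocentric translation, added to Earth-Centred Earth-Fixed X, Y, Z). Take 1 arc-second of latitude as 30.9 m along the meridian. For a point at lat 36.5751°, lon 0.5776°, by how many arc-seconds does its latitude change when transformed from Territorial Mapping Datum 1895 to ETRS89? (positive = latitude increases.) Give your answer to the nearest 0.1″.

Δφ = -5.6″

sin φ = 0.595876, cos φ = 0.803077, sin λ = 0.010081, cos λ = 0.999949.
North component: ΔN = −sin φ cos λ·ΔX − sin φ sin λ·ΔY + cos φ·ΔZ = −(0.595876)(0.999949)(-534) − (0.595876)(0.010081)(476) + (0.803077)(-608) = -172.95 m.
1° of latitude spans 3600 × 30.90 = 111240 m, so Δφ = -172.95 / 111240 × 3600 = -5.597″.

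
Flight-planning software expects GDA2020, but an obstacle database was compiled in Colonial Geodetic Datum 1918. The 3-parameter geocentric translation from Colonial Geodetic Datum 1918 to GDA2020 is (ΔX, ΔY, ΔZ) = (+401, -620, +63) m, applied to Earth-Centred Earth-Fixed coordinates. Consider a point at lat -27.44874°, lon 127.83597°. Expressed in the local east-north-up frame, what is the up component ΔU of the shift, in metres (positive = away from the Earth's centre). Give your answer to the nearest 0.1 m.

ΔU = -681.9 m

At φ = -27.44874°, λ = 127.83597°: sin φ = -0.460955, cos φ = 0.887424, sin λ = 0.789770, cos λ = -0.613403.
ΔU = cos φ cos λ·ΔX + cos φ sin λ·ΔY + sin φ·ΔZ = (0.887424)(-0.613403)(401) + (0.887424)(0.789770)(-620) + (-0.460955)(63) = -681.86 m.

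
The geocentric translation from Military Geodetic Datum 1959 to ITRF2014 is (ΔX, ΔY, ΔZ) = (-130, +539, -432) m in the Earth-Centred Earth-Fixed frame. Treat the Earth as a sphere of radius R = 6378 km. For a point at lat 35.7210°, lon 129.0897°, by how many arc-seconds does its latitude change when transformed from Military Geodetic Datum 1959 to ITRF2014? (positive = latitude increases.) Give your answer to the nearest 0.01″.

Δφ = -20.79″

sin φ = 0.583839, cos φ = 0.811870, sin λ = 0.776160, cos λ = -0.630536.
North component: ΔN = −sin φ cos λ·ΔX − sin φ sin λ·ΔY + cos φ·ΔZ = −(0.583839)(-0.630536)(-130) − (0.583839)(0.776160)(539) + (0.811870)(-432) = -642.83 m.
1° of latitude spans πR/180 = 111317 m, so Δφ = -642.83 / 111317 × 3600 = -20.789″.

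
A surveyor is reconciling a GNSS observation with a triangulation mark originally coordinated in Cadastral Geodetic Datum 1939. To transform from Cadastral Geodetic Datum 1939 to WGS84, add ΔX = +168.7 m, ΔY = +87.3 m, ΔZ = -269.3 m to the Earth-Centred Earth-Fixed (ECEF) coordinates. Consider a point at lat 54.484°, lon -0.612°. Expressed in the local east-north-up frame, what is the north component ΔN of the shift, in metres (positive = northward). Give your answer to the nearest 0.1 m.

At φ = 54.484°, λ = -0.612°: sin φ = 0.813953, cos φ = 0.580930, sin λ = -0.010681, cos λ = 0.999943.
ΔN = −sin φ cos λ·ΔX − sin φ sin λ·ΔY + cos φ·ΔZ = −(0.813953)(0.999943)(168.7) − (0.813953)(-0.010681)(87.3) + (0.580930)(-269.3) = -292.99 m.

ΔN = -293.0 m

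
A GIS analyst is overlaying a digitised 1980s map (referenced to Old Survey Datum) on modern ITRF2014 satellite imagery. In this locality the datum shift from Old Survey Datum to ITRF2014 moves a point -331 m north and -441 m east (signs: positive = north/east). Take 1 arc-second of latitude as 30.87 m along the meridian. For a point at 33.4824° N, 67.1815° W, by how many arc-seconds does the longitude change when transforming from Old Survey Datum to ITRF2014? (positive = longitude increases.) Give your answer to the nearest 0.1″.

At latitude 33.4824°, cos φ = 0.834055.
1″ of longitude at this latitude = 30.87 × cos φ = 25.7473 m, so Δλ = -441.0 / 25.7473 = -17.128″.

Δλ = -17.1″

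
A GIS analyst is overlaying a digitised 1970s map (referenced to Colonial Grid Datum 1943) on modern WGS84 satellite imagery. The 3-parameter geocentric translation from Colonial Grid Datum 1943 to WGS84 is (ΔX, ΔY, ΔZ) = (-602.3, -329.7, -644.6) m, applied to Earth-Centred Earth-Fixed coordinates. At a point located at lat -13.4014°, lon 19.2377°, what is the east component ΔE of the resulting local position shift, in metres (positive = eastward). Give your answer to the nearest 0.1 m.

The local east axis at (φ, λ) is (−sin λ, cos λ, 0), so ΔE = −sin(19.2377°)·(-602.3) + cos(19.2377°)·(-329.7) = -112.84 m.

ΔE = -112.8 m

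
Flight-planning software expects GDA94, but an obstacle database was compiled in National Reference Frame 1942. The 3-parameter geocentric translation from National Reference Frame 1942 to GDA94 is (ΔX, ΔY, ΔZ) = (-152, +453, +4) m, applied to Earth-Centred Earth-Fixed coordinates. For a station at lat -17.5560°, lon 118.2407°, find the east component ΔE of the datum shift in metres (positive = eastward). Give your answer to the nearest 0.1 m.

The local east axis at (φ, λ) is (−sin λ, cos λ, 0), so ΔE = −sin(118.2407°)·(-152) + cos(118.2407°)·453 = -80.44 m.

ΔE = -80.4 m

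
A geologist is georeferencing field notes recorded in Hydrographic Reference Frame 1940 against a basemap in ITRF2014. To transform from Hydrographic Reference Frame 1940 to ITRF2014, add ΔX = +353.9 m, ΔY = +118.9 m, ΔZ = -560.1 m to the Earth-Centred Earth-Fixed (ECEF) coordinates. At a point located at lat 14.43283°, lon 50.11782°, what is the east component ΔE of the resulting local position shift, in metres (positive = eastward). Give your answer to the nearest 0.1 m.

ΔE = -195.3 m

The local east axis at (φ, λ) is (−sin λ, cos λ, 0), so ΔE = −sin(50.11782°)·353.9 + cos(50.11782°)·118.9 = -195.33 m.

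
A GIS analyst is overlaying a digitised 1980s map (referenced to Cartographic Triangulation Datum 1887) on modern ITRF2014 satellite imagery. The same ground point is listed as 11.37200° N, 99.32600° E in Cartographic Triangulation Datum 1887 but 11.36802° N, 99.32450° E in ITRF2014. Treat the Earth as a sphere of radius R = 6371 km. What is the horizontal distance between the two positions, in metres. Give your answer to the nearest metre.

472 m

Δφ = 11.36802° − 11.37200° = -0.00398°; Δλ = 99.32450° − 99.32600° = -0.00150°.
1° along a meridian = πR/180 = 111195 m.
ΔN = Δφ × 111195 = -442.6 m; ΔE = Δλ × 111195 × cos(11.37200°) = -0.00150 × 111195 × 0.980368 = -163.5 m.
Distance = √(ΔE² + ΔN²) = √((-163.5)² + (-442.6)²) = 471.8 m.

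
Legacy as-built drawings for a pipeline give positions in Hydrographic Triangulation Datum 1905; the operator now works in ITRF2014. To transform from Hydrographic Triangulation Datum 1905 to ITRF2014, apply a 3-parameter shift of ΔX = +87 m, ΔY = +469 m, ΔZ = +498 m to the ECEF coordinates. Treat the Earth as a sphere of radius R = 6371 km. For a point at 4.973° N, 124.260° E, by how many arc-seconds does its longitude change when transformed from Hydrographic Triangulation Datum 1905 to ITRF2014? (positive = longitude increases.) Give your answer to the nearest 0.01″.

sin φ = 0.086686, cos φ = 0.996236, sin λ = 0.826492, cos λ = -0.562949.
East component: ΔE = −sin λ·ΔX + cos λ·ΔY = −(0.826492)(87) + (-0.562949)(469) = -335.93 m.
1° of latitude spans πR/180 = 111195 m; at latitude φ, 1° of longitude spans that × cos φ = 110776.4 m, so Δλ = -335.93 / 110776.4 × 3600 = -10.917″.

Δλ = -10.92″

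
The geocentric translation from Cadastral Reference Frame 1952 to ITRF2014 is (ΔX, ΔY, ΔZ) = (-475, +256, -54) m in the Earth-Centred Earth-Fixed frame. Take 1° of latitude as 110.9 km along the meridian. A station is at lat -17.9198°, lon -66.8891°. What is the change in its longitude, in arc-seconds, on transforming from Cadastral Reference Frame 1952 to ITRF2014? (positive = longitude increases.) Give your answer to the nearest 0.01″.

Δλ = -11.48″

sin φ = -0.307685, cos φ = 0.951488, sin λ = -0.919747, cos λ = 0.392512.
East component: ΔE = −sin λ·ΔX + cos λ·ΔY = −(-0.919747)(-475) + (0.392512)(256) = -336.40 m.
1° of latitude spans 110900 m; at latitude φ, 1° of longitude spans that × cos φ = 105520.0 m, so Δλ = -336.40 / 105520.0 × 3600 = -11.477″.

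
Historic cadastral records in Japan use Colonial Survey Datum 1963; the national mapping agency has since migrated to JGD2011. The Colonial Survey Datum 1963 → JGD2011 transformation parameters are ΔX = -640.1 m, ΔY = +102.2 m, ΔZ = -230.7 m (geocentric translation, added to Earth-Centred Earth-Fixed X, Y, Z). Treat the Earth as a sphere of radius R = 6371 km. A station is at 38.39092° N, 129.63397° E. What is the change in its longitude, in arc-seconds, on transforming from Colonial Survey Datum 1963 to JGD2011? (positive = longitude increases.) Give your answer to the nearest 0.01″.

Δλ = 17.67″

sin φ = 0.621024, cos φ = 0.783792, sin λ = 0.770135, cos λ = -0.637881.
East component: ΔE = −sin λ·ΔX + cos λ·ΔY = −(0.770135)(-640.1) + (-0.637881)(102.2) = 427.77 m.
1° of latitude spans πR/180 = 111195 m; at latitude φ, 1° of longitude spans that × cos φ = 87153.7 m, so Δλ = 427.77 / 87153.7 × 3600 = 17.670″.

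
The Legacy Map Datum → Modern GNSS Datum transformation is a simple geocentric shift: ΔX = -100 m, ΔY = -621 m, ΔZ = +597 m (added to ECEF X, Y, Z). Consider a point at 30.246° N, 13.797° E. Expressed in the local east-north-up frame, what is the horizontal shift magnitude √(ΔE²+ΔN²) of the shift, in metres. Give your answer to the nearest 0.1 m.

862.6 m

At φ = 30.246°, λ = 13.797°: sin φ = 0.503714, cos φ = 0.863871, sin λ = 0.238483, cos λ = 0.971147.
ΔE = −sin λ·ΔX + cos λ·ΔY = −(0.238483)·(-100) + (0.971147)·(-621) = -579.23 m.
ΔN = −sin φ cos λ·ΔX − sin φ sin λ·ΔY + cos φ·ΔZ = −(0.503714)(0.971147)(-100) − (0.503714)(0.238483)(-621) + (0.863871)(597) = 639.25 m.
Horizontal magnitude = √(ΔE² + ΔN²) = √((-579.23)² + 639.25²) = 862.64 m.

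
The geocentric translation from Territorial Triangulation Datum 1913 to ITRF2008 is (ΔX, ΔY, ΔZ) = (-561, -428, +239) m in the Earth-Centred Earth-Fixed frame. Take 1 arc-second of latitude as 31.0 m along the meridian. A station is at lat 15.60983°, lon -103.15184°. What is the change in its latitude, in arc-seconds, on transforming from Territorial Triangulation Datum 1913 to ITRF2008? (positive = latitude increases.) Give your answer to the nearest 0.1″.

Δφ = 2.7″

sin φ = 0.269085, cos φ = 0.963116, sin λ = -0.973770, cos λ = -0.227532.
North component: ΔN = −sin φ cos λ·ΔX − sin φ sin λ·ΔY + cos φ·ΔZ = −(0.269085)(-0.227532)(-561) − (0.269085)(-0.973770)(-428) + (0.963116)(239) = 83.69 m.
1° of latitude spans 3600 × 31.00 = 111600 m, so Δφ = 83.69 / 111600 × 3600 = 2.700″.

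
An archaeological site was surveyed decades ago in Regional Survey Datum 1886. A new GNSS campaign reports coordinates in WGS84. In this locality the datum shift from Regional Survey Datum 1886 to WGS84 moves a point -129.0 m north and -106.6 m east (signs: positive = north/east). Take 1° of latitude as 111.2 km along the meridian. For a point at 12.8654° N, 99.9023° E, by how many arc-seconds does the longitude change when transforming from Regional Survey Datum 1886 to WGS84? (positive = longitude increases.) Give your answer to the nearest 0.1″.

At latitude 12.8654°, cos φ = 0.974896.
1° of longitude at this latitude = 111.2 × cos φ = 108.41 km, so Δλ = -106.6 / 108408.4 = -0.0009833° = -3.540″.

Δλ = -3.5″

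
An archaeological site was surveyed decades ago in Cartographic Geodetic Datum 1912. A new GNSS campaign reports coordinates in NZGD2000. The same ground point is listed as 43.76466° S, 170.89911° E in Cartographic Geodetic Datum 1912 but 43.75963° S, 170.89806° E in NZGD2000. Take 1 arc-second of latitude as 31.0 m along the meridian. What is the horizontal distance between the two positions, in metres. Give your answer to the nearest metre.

568 m

Δφ = -43.75963° − -43.76466° = +0.00503°; Δλ = 170.89806° − 170.89911° = -0.00105°.
1° of latitude = 3600 × 31.00 = 111600 m.
ΔN = Δφ × 111600 = 561.3 m; ΔE = Δλ × 111600 × cos(-43.76466°) = -0.00105 × 111600 × 0.722187 = -84.6 m.
Distance = √(ΔE² + ΔN²) = √((-84.6)² + 561.3²) = 567.7 m.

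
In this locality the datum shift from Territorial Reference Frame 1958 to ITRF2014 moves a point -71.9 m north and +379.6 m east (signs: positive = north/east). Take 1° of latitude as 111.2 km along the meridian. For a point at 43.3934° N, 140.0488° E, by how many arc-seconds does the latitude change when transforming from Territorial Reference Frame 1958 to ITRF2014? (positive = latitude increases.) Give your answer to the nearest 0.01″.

Δφ = -2.33″

1° of latitude = 111.2 km, so Δφ = -71.9 / 111200 = -0.0006466° = -2.328″.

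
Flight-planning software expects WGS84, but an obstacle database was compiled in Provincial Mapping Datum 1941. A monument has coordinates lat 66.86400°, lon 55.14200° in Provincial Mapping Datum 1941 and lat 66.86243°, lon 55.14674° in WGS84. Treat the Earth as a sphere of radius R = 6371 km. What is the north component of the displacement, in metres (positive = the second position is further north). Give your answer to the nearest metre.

Δφ = 66.86243° − 66.86400° = -0.00157°; Δλ = 55.14674° − 55.14200° = +0.00474°.
1° along a meridian = πR/180 = 111195 m.
ΔN = Δφ × 111195 = -174.6 m; ΔE = Δλ × 111195 × cos(66.86400°) = +0.00474 × 111195 × 0.392915 = 207.1 m.

ΔN = -175 m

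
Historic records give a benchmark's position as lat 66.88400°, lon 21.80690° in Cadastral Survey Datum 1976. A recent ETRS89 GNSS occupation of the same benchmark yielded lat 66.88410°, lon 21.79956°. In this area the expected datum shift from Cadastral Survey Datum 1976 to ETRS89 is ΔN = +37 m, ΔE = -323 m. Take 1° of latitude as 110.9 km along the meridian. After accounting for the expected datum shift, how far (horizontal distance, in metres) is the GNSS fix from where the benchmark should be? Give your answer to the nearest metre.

26 m

Observed coordinate differences: Δφ = +0.00010°, Δλ = -0.00734°.
Converting to metres (1° lat = 110900 m, cos φ = 0.392594): observed ΔN = 11.1 m, observed ΔE = -319.6 m.
Subtracting the expected shift leaves a residual of 11.1 − (37) = -25.9 m north and -319.6 − (-323) = 3.4 m east.
Residual distance = √((-25.9)² + 3.4²) = 26.1 m.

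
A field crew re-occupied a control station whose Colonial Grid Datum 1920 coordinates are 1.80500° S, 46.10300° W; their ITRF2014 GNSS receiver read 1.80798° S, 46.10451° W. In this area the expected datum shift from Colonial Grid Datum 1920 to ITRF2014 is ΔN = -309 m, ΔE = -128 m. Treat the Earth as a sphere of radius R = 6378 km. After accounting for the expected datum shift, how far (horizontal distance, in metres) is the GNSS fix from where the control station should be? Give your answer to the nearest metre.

46 m

Observed coordinate differences: Δφ = -0.00298°, Δλ = -0.00151°.
Converting to metres (1° lat = 111317 m, cos φ = 0.999504): observed ΔN = -331.7 m, observed ΔE = -168.0 m.
Subtracting the expected shift leaves a residual of -331.7 − (-309) = -22.7 m north and -168.0 − (-128) = -40.0 m east.
Residual distance = √((-22.7)² + (-40.0)²) = 46.0 m.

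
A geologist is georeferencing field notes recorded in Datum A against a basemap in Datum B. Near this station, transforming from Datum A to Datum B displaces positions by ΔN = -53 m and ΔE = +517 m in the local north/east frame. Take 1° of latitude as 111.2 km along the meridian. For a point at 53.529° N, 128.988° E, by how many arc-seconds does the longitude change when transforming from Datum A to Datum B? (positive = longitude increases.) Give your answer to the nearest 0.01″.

Δλ = 28.16″

At latitude 53.529°, cos φ = 0.594416.
1° of longitude at this latitude = 111.2 × cos φ = 66.10 km, so Δλ = 517.0 / 66099.0 = 0.0078216° = 28.158″.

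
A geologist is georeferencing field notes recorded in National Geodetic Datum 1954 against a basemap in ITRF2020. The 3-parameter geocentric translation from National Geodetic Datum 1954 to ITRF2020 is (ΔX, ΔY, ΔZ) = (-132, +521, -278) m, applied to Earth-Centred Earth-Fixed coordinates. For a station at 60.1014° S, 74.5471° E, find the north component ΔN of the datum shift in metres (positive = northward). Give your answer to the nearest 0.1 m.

The local north axis is (−sin φ cos λ, −sin φ sin λ, cos φ), giving ΔN = -30.490 + 435.332 − 138.574 = 266.27 m.

ΔN = 266.3 m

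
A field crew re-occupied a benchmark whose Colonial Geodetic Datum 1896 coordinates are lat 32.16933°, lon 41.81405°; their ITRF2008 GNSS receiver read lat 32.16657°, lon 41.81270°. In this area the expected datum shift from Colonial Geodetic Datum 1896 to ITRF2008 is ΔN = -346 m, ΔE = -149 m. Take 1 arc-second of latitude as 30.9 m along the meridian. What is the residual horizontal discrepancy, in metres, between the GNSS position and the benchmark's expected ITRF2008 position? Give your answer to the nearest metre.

Observed coordinate differences: Δφ = -0.00276°, Δλ = -0.00135°.
Converting to metres (1° lat = 111240 m, cos φ = 0.846478): observed ΔN = -307.0 m, observed ΔE = -127.1 m.
Subtracting the expected shift leaves a residual of -307.0 − (-346) = 39.0 m north and -127.1 − (-149) = 21.9 m east.
Residual distance = √(39.0² + 21.9²) = 44.7 m.

45 m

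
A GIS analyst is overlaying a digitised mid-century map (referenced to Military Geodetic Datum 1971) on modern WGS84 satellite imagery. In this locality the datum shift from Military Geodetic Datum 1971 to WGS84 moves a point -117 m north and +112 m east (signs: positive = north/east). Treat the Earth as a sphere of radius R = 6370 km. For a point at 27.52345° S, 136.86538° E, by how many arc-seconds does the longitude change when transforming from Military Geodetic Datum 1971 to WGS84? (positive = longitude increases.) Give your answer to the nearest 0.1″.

At latitude -27.52345°, cos φ = 0.886822.
One radian of longitude at latitude φ spans R cos φ, so Δλ = ΔE / (R cos φ) = 112.0 / (6370000 × 0.886822) = 1.9826e-05 rad = 4.089″.

Δλ = 4.1″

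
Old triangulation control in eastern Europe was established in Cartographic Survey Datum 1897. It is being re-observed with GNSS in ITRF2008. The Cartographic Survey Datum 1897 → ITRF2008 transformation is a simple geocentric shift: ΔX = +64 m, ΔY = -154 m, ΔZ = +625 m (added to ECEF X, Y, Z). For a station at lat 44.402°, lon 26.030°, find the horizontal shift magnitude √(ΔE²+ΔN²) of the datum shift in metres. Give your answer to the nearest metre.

483 m

At φ = 44.402°, λ = 26.030°: sin φ = 0.699688, cos φ = 0.714448, sin λ = 0.438842, cos λ = 0.898564.
ΔE = −sin λ·ΔX + cos λ·ΔY = −(0.438842)·(64) + (0.898564)·(-154) = -166.46 m.
ΔN = −sin φ cos λ·ΔX − sin φ sin λ·ΔY + cos φ·ΔZ = −(0.699688)(0.898564)(64) − (0.699688)(0.438842)(-154) + (0.714448)(625) = 453.58 m.
Horizontal magnitude = √(ΔE² + ΔN²) = √((-166.46)² + 453.58²) = 483.16 m.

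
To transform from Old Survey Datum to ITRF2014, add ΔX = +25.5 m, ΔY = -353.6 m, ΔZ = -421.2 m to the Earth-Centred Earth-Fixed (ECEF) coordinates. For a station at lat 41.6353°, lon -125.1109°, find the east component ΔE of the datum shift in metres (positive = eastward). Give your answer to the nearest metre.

At φ = 41.6353°, λ = -125.1109°: sin φ = 0.664387, cos φ = 0.747389, sin λ = -0.818040, cos λ = -0.575161.
ΔE = −sin λ·ΔX + cos λ·ΔY = −(-0.818040)·(25.5) + (-0.575161)·(-353.6) = 224.24 m.

ΔE = 224 m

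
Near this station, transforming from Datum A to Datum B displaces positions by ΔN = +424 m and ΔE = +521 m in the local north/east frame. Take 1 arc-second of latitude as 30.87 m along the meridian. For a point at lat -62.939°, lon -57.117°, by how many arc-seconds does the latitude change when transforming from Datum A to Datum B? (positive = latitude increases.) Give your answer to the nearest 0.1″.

1″ of latitude = 30.87 m, so Δφ = 424.0 / 30.87 = 13.735″.

Δφ = 13.7″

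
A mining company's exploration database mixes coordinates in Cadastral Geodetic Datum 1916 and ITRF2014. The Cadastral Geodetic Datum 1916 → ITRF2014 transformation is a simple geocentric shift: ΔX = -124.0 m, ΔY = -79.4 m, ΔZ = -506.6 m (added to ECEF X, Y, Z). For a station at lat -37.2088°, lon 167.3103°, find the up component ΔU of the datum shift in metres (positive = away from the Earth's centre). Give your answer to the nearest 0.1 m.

At φ = -37.2088°, λ = 167.3103°: sin φ = -0.604721, cos φ = 0.796437, sin λ = 0.219671, cos λ = -0.975574.
ΔU = cos φ cos λ·ΔX + cos φ sin λ·ΔY + sin φ·ΔZ = (0.796437)(-0.975574)(-124.0) + (0.796437)(0.219671)(-79.4) + (-0.604721)(-506.6) = 388.81 m.

ΔU = 388.8 m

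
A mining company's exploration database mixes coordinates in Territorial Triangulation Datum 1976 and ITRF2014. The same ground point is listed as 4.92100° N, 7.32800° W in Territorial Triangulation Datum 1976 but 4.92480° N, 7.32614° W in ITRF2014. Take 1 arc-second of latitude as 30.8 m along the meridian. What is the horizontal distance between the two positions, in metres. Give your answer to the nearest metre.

469 m

Δφ = 4.92480° − 4.92100° = +0.00380°; Δλ = -7.32614° − -7.32800° = +0.00186°.
1° of latitude = 3600 × 30.80 = 110880 m.
ΔN = Δφ × 110880 = 421.3 m; ΔE = Δλ × 110880 × cos(4.92100°) = +0.00186 × 110880 × 0.996314 = 205.5 m.
Distance = √(ΔE² + ΔN²) = √(205.5² + 421.3²) = 468.8 m.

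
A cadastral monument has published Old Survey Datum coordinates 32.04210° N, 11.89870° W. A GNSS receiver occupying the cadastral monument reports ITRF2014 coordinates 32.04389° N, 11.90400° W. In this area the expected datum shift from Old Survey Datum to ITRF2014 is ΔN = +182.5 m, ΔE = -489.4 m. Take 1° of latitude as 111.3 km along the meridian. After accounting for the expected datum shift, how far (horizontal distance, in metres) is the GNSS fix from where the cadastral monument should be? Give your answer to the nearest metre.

Observed coordinate differences: Δφ = +0.00179°, Δλ = -0.00530°.
Converting to metres (1° lat = 111300 m, cos φ = 0.847658): observed ΔN = 199.2 m, observed ΔE = -500.0 m.
Subtracting the expected shift leaves a residual of 199.2 − (182.5) = 16.7 m north and -500.0 − (-489.4) = -10.6 m east.
Residual distance = √(16.7² + (-10.6)²) = 19.8 m.

20 m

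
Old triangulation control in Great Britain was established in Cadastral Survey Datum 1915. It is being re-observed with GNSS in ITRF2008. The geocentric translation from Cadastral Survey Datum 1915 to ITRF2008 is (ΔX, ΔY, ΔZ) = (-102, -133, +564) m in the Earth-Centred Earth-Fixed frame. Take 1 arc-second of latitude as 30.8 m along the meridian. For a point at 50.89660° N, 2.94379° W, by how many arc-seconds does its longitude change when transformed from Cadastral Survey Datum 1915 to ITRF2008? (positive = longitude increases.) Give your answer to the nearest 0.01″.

Δλ = -7.11″

sin φ = 0.776009, cos φ = 0.630722, sin λ = -0.051356, cos λ = 0.998680.
East component: ΔE = −sin λ·ΔX + cos λ·ΔY = −(-0.051356)(-102) + (0.998680)(-133) = -138.06 m.
1° of latitude spans 3600 × 30.80 = 110880 m; at latitude φ, 1° of longitude spans that × cos φ = 69934.4 m, so Δλ = -138.06 / 69934.4 × 3600 = -7.107″.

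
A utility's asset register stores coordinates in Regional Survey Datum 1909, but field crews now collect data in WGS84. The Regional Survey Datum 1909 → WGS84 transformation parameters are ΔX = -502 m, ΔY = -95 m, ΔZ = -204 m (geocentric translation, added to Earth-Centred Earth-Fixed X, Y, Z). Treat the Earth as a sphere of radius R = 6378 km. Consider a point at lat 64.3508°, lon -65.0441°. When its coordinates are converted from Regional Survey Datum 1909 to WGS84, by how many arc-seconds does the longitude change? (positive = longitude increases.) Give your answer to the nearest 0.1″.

Δλ = -37.0″

sin φ = 0.901461, cos φ = 0.432860, sin λ = -0.906633, cos λ = 0.421921.
East component: ΔE = −sin λ·ΔX + cos λ·ΔY = −(-0.906633)(-502) + (0.421921)(-95) = -495.21 m.
1° of latitude spans πR/180 = 111317 m; at latitude φ, 1° of longitude spans that × cos φ = 48184.7 m, so Δλ = -495.21 / 48184.7 × 3600 = -36.999″.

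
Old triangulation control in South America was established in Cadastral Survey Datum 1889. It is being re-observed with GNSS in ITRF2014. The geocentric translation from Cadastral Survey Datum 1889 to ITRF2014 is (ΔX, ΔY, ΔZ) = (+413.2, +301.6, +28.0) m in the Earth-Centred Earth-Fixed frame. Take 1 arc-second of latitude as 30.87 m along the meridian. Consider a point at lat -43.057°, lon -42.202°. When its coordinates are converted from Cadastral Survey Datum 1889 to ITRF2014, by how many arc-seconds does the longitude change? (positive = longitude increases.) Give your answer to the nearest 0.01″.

sin φ = -0.682726, cos φ = 0.730675, sin λ = -0.671746, cos λ = 0.740781.
East component: ΔE = −sin λ·ΔX + cos λ·ΔY = −(-0.671746)(413.2) + (0.740781)(301.6) = 500.99 m.
1° of latitude spans 3600 × 30.87 = 111132 m; at latitude φ, 1° of longitude spans that × cos φ = 81201.4 m, so Δλ = 500.99 / 81201.4 × 3600 = 22.211″.

Δλ = 22.21″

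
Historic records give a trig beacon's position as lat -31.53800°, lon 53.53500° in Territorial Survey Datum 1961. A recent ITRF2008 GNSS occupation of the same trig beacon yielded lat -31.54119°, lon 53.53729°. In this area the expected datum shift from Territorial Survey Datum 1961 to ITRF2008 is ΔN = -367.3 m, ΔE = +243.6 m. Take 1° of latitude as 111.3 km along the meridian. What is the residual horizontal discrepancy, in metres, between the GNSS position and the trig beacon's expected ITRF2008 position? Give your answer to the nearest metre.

Observed coordinate differences: Δφ = -0.00319°, Δλ = +0.00229°.
Converting to metres (1° lat = 111300 m, cos φ = 0.852293): observed ΔN = -355.0 m, observed ΔE = 217.2 m.
Subtracting the expected shift leaves a residual of -355.0 − (-367.3) = 12.3 m north and 217.2 − (243.6) = -26.4 m east.
Residual distance = √(12.3² + (-26.4)²) = 29.1 m.

29 m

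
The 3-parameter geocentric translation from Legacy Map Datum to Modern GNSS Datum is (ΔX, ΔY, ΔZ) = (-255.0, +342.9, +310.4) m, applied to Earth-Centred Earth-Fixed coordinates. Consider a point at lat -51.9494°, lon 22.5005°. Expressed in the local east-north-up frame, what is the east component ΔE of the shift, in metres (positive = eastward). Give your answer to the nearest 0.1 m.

ΔE = 414.4 m

At φ = -51.9494°, λ = 22.5005°: sin φ = -0.787467, cos φ = 0.616357, sin λ = 0.382691, cos λ = 0.923876.
ΔE = −sin λ·ΔX + cos λ·ΔY = −(0.382691)·(-255.0) + (0.923876)·(342.9) = 414.38 m.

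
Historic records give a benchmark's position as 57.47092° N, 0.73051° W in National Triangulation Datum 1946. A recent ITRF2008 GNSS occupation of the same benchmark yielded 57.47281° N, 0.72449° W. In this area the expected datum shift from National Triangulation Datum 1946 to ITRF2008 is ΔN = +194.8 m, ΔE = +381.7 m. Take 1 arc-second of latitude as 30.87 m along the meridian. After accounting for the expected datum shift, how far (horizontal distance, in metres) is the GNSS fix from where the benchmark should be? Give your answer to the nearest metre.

27 m

Observed coordinate differences: Δφ = +0.00189°, Δλ = +0.00602°.
Converting to metres (1° lat = 111132 m, cos φ = 0.537728): observed ΔN = 210.0 m, observed ΔE = 359.7 m.
Subtracting the expected shift leaves a residual of 210.0 − (194.8) = 15.2 m north and 359.7 − (381.7) = -22.0 m east.
Residual distance = √(15.2² + (-22.0)²) = 26.7 m.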